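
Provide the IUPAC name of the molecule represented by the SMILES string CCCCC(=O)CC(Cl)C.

2-chlorooctan-4-one

The longest chain bearing the carbonyl is 8 carbons long (octane).
The highest-priority functional group is a ketone (C=O on an internal carbon), so the name ends in -one.
Choose the numbering such that numbering from this end puts the carbonyl group at C-4 rather than C-5.
With this numbering: the carbonyl at C-4; a chloro group at C-2.
The name is 2-chlorooctan-4-one.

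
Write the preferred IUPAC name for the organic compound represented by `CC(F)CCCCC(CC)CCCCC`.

7-ethyl-2-fluorododecane

The longest carbon chain is 12 atoms: the parent is dodecane.
The numbering direction is chosen so that the substituent locant set {2,7} is lower than {6,11} at the first point of difference.
That gives an ethyl group at C-7; a fluoro group at C-2.
The substituents are ordered alphabetically, ignoring any di-/tri- multipliers.
The name is 7-ethyl-2-fluorododecane.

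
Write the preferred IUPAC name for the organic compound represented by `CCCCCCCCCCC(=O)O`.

undecanoic acid

The longest carbon chain that includes the –COOH group has 11 carbons, so the parent hydride is undecane.
The highest-priority functional group is a carboxylic acid (terminal –COOH), so the name ends in -oic acid.
Number the chain so that the carboxylic acid carbon is C-1 by definition.
Assembling the pieces gives undecanoic acid.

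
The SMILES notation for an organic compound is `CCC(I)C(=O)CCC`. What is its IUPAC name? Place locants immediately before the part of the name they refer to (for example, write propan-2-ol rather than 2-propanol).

The longest carbon chain that includes the carbonyl has 7 carbons, so the parent hydride is heptane.
A ketone (C=O on an internal carbon) is the principal characteristic group, giving the suffix -one.
Number the chain so that the substituent locant set {3} is lower than {5} at the first point of difference.
That gives the carbonyl at C-4; an iodo group at C-3.
The name is 3-iodoheptan-4-one.

3-iodoheptan-4-one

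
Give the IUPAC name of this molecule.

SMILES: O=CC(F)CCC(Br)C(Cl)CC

Counting along the main chain through the –CHO group gives 8 carbons: the parent is octane.
The principal characteristic group is an aldehyde (terminal –CHO), named with the suffix -al.
Number the chain so that the aldehyde carbon is C-1 by definition.
This places a bromo group at C-5; a chloro group at C-6; a fluoro group at C-2.
Substituent prefixes are cited in alphabetical order (multiplying prefixes like di-/tri- are ignored for ordering).
The name is 5-bromo-6-chloro-2-fluorooctanal.

5-bromo-6-chloro-2-fluorooctanal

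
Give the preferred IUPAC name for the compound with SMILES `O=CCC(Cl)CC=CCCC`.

The longest carbon chain that includes the –CHO group and the multiple bond has 9 carbons, so the parent hydride is nonane.
An aldehyde (terminal –CHO) is the principal characteristic group, giving the suffix -al.
There is one C=C double bond, indicated by the ending -ene.
Choose the numbering such that the aldehyde carbon is C-1 by definition.
This places the double bond between C-5 and C-6; a chloro group at C-3.
Putting it together: 3-chloronon-5-enal.

3-chloronon-5-enal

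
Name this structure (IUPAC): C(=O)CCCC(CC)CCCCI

Counting along the main chain through the –CHO group gives 9 carbons: the parent is nonane.
The principal characteristic group is an aldehyde (terminal –CHO), named with the suffix -al.
Choose the numbering such that the aldehyde carbon is C-1 by definition.
With this numbering: an ethyl group at C-5; an iodo group at C-9.
Prefixes are listed alphabetically: ethyl, iodo.
The name is 5-ethyl-9-iodononanal.

5-ethyl-9-iodononanal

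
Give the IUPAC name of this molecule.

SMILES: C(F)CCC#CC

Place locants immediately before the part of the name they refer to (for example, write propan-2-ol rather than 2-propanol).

Counting along the main chain through the multiple bond gives 6 carbons: the parent is hexane.
The chain contains a C≡C triple bond, so the unsaturation ending is -yne.
The numbering direction is chosen so that numbering from this end puts the triple bond at C-2 rather than C-4.
That gives the triple bond between C-2 and C-3; a fluoro group at C-6.
Putting it together: 6-fluorohex-2-yne.

6-fluorohex-2-yne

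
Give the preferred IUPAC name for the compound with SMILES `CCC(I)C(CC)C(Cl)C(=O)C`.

3-chloro-4-ethyl-5-iodoheptan-2-one

The longest chain bearing the carbonyl is 7 carbons long (heptane).
A ketone (C=O on an internal carbon) is the principal characteristic group, giving the suffix -one.
Choose the numbering such that numbering from this end puts the carbonyl group at C-2 rather than C-6.
That gives the carbonyl at C-2; a chloro group at C-3; an ethyl group at C-4; an iodo group at C-5.
The substituents are ordered alphabetically, ignoring any di-/tri- multipliers.
The name is 3-chloro-4-ethyl-5-iodoheptan-2-one.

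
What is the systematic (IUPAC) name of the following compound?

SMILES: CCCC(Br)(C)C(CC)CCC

The longest continuous carbon chain has 8 atoms, so the parent hydride is octane.
Choose the numbering such that the substituent locant set {4,4,5} is lower than {4,5,5} at the first point of difference.
That gives a bromo group at C-4; an ethyl group at C-5; a methyl group at C-4.
Substituent prefixes are cited in alphabetical order (multiplying prefixes like di-/tri- are ignored for ordering).
The name is 4-bromo-5-ethyl-4-methyloctane.

4-bromo-5-ethyl-4-methyloctane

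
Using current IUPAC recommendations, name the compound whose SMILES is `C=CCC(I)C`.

4-iodopent-1-ene

Counting along the main chain through the multiple bond gives 5 carbons: the parent is pentane.
The chain contains a C=C double bond, so the unsaturation ending is -ene.
Choose the numbering such that numbering from this end puts the double bond at C-1 rather than C-4.
That gives the double bond between C-1 and C-2; an iodo group at C-4.
Putting it together: 4-iodopent-1-ene.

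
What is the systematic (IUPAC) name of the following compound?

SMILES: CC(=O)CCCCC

heptan-2-one

The longest chain bearing the carbonyl is 7 carbons long (heptane).
A ketone (C=O on an internal carbon) is the principal characteristic group, giving the suffix -one.
Choose the numbering such that numbering from this end puts the carbonyl group at C-2 rather than C-6.
This places the carbonyl at C-2.
The name is heptan-2-one.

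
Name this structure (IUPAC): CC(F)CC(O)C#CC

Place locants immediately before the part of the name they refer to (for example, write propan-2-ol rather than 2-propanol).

6-fluorohept-2-yn-4-ol

The longest chain bearing the –OH group and the multiple bond is 7 carbons long (heptane).
The principal characteristic group is an alcohol (–OH), named with the suffix -ol.
A C≡C triple bond in the chain gives the infix -yne-.
Choose the numbering such that numbering from this end puts the triple bond at C-2 rather than C-5.
That gives the hydroxyl at C-4; the triple bond between C-2 and C-3; a fluoro group at C-6.
Assembling the pieces gives 6-fluorohept-2-yn-4-ol.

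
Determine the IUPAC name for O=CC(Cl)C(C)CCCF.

The longest carbon chain that includes the –CHO group has 6 carbons, so the parent hydride is hexane.
The principal characteristic group is an aldehyde (terminal –CHO), named with the suffix -al.
Choose the numbering such that the aldehyde carbon is C-1 by definition.
That gives a chloro group at C-2; a fluoro group at C-6; a methyl group at C-3.
Substituent prefixes are cited in alphabetical order (multiplying prefixes like di-/tri- are ignored for ordering).
The name is 2-chloro-6-fluoro-3-methylhexanal.

2-chloro-6-fluoro-3-methylhexanal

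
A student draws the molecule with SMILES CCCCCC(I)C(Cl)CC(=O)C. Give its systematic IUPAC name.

Counting along the main chain through the carbonyl gives 10 carbons: the parent is decane.
The highest-priority functional group is a ketone (C=O on an internal carbon), so the name ends in -one.
Choose the numbering such that numbering from this end puts the carbonyl group at C-2 rather than C-9.
That gives the carbonyl at C-2; a chloro group at C-4; an iodo group at C-5.
Substituent prefixes are cited in alphabetical order (multiplying prefixes like di-/tri- are ignored for ordering).
The name is 4-chloro-5-iododecan-2-one.

4-chloro-5-iododecan-2-one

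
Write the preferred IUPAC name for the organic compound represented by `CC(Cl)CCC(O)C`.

The longest carbon chain that includes the –OH group has 6 carbons, so the parent hydride is hexane.
The highest-priority functional group is an alcohol (–OH), so the name ends in -ol.
Choose the numbering such that numbering from this end puts the hydroxyl group at C-2 rather than C-5.
This places the hydroxyl at C-2; a chloro group at C-5.
The name is 5-chlorohexan-2-ol.

5-chlorohexan-2-ol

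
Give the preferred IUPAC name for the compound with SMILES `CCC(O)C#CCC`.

Counting along the main chain through the –OH group and the multiple bond gives 7 carbons: the parent is heptane.
An alcohol (–OH) is the principal characteristic group, giving the suffix -ol.
The chain contains a C≡C triple bond, so the unsaturation ending is -yne.
The numbering direction is chosen so that numbering from this end puts the hydroxyl group at C-3 rather than C-5.
This places the hydroxyl at C-3; the triple bond between C-4 and C-5.
Assembling the pieces gives hept-4-yn-3-ol.

hept-4-yn-3-ol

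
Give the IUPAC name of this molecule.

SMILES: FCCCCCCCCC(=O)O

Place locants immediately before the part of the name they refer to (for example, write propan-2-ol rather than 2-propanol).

9-fluorononanoic acid

The longest carbon chain that includes the –COOH group has 9 carbons, so the parent hydride is nonane.
The principal characteristic group is a carboxylic acid (terminal –COOH), named with the suffix -oic acid.
Number the chain so that the carboxylic acid carbon is C-1 by definition.
That gives a fluoro group at C-9.
Putting it together: 9-fluorononanoic acid.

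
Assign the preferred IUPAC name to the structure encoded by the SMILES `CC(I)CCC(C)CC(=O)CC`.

The longest carbon chain that includes the carbonyl has 9 carbons, so the parent hydride is nonane.
A ketone (C=O on an internal carbon) is the principal characteristic group, giving the suffix -one.
Number the chain so that numbering from this end puts the carbonyl group at C-3 rather than C-7.
With this numbering: the carbonyl at C-3; an iodo group at C-8; a methyl group at C-5.
Prefixes are listed alphabetically: iodo, methyl.
The name is 8-iodo-5-methylnonan-3-one.

8-iodo-5-methylnonan-3-one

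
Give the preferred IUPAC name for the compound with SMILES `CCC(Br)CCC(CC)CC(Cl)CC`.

8-bromo-3-chloro-5-ethyldecane

The longest carbon chain is 10 atoms: the parent is decane.
The numbering direction is chosen so that the substituent locant set {3,5,8} is lower than {3,6,8} at the first point of difference.
That gives a bromo group at C-8; a chloro group at C-3; an ethyl group at C-5.
Prefixes are listed alphabetically: bromo, chloro, ethyl.
Assembling the pieces gives 8-bromo-3-chloro-5-ethyldecane.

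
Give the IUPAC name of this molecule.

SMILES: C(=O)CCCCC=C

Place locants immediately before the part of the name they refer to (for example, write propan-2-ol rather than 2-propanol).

Counting along the main chain through the –CHO group and the multiple bond gives 7 carbons: the parent is heptane.
The principal characteristic group is an aldehyde (terminal –CHO), named with the suffix -al.
A C=C double bond in the chain gives the infix -ene-.
Choose the numbering such that the aldehyde carbon is C-1 by definition.
This places the double bond between C-6 and C-7.
The name is hept-6-enal.

hept-6-enal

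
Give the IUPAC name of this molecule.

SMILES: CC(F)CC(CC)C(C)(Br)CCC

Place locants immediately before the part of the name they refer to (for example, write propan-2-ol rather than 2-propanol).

The parent chain contains 8 carbons (octane).
Number the chain so that the substituent locant set {2,4,5,5} is lower than {4,4,5,7} at the first point of difference.
With this numbering: a bromo group at C-5; an ethyl group at C-4; a fluoro group at C-2; a methyl group at C-5.
Substituent prefixes are cited in alphabetical order (multiplying prefixes like di-/tri- are ignored for ordering).
Assembling the pieces gives 5-bromo-4-ethyl-2-fluoro-5-methyloctane.

5-bromo-4-ethyl-2-fluoro-5-methyloctane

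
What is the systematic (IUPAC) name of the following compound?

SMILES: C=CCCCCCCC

The longest carbon chain that includes the multiple bond has 9 carbons, so the parent hydride is nonane.
The chain contains a C=C double bond, so the unsaturation ending is -ene.
The numbering direction is chosen so that numbering from this end puts the double bond at C-1 rather than C-8.
This places the double bond between C-1 and C-2.
Putting it together: non-1-ene.

non-1-ene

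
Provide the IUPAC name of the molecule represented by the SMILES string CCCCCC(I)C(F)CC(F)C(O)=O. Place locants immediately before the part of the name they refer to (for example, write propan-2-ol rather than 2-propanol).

The longest carbon chain that includes the –COOH group has 10 carbons, so the parent hydride is decane.
A carboxylic acid (terminal –COOH) is the principal characteristic group, giving the suffix -oic acid.
The numbering direction is chosen so that the carboxylic acid carbon is C-1 by definition.
This places fluoro groups at C-2 and C-4; an iodo group at C-5.
Substituent prefixes are cited in alphabetical order (multiplying prefixes like di-/tri- are ignored for ordering).
The name is 2,4-difluoro-5-iododecanoic acid.

2,4-difluoro-5-iododecanoic acid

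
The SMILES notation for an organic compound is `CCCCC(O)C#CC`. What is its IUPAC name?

Counting along the main chain through the –OH group and the multiple bond gives 8 carbons: the parent is octane.
The principal characteristic group is an alcohol (–OH), named with the suffix -ol.
There is one C≡C triple bond, indicated by the ending -yne.
The numbering direction is chosen so that numbering from this end puts the hydroxyl group at C-4 rather than C-5.
That gives the hydroxyl at C-4; the triple bond between C-2 and C-3.
Putting it together: oct-2-yn-4-ol.

oct-2-yn-4-ol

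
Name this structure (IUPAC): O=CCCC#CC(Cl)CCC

The longest carbon chain that includes the –CHO group and the multiple bond has 9 carbons, so the parent hydride is nonane.
The principal characteristic group is an aldehyde (terminal –CHO), named with the suffix -al.
There is one C≡C triple bond, indicated by the ending -yne.
Choose the numbering such that the aldehyde carbon is C-1 by definition.
This places the triple bond between C-4 and C-5; a chloro group at C-6.
Putting it together: 6-chloronon-4-ynal.

6-chloronon-4-ynal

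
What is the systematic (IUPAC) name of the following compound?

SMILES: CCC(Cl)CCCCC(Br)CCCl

3-bromo-1,8-dichlorodecane

The parent chain contains 10 carbons (decane).
Choose the numbering such that the substituent locant set {1,3,8} is lower than {3,8,10} at the first point of difference.
That gives a bromo group at C-3; chloro groups at C-1 and C-8.
Substituent prefixes are cited in alphabetical order (multiplying prefixes like di-/tri- are ignored for ordering).
Assembling the pieces gives 3-bromo-1,8-dichlorodecane.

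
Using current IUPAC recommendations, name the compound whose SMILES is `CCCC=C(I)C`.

2-iodohex-2-ene

The longest carbon chain that includes the multiple bond has 6 carbons, so the parent hydride is hexane.
A C=C double bond in the chain gives the infix -ene-.
Choose the numbering such that numbering from this end puts the double bond at C-2 rather than C-4.
With this numbering: the double bond between C-2 and C-3; an iodo group at C-2.
The name is 2-iodohex-2-ene.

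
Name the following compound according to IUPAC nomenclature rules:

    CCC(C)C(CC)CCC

The parent chain contains 7 carbons (heptane).
Choose the numbering such that the substituent locant set {3,4} is lower than {4,5} at the first point of difference.
That gives an ethyl group at C-4; a methyl group at C-3.
The substituents are ordered alphabetically, ignoring any di-/tri- multipliers.
Assembling the pieces gives 4-ethyl-3-methylheptane.

4-ethyl-3-methylheptane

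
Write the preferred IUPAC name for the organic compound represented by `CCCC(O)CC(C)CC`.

The longest carbon chain that includes the –OH group has 8 carbons, so the parent hydride is octane.
The principal characteristic group is an alcohol (–OH), named with the suffix -ol.
The numbering direction is chosen so that numbering from this end puts the hydroxyl group at C-4 rather than C-5.
This places the hydroxyl at C-4; a methyl group at C-6.
The name is 6-methyloctan-4-ol.

6-methyloctan-4-ol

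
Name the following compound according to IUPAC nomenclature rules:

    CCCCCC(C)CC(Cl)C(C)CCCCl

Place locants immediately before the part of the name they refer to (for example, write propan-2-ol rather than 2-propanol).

The parent chain contains 12 carbons (dodecane).
The numbering direction is chosen so that the substituent locant set {1,4,5,7} is lower than {6,8,9,12} at the first point of difference.
That gives chloro groups at C-1 and C-5; methyl groups at C-4 and C-7.
The substituents are ordered alphabetically, ignoring any di-/tri- multipliers.
Assembling the pieces gives 1,5-dichloro-4,7-dimethyldodecane.

1,5-dichloro-4,7-dimethyldodecane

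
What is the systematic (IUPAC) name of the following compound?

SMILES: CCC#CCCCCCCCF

11-fluoroundec-3-yne

The longest carbon chain that includes the multiple bond has 11 carbons, so the parent hydride is undecane.
The chain contains a C≡C triple bond, so the unsaturation ending is -yne.
The numbering direction is chosen so that numbering from this end puts the triple bond at C-3 rather than C-8.
This places the triple bond between C-3 and C-4; a fluoro group at C-11.
Putting it together: 11-fluoroundec-3-yne.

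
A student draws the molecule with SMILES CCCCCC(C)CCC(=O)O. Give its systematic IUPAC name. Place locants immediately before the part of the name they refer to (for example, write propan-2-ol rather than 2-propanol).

4-methylnonanoic acid

Counting along the main chain through the –COOH group gives 9 carbons: the parent is nonane.
The highest-priority functional group is a carboxylic acid (terminal –COOH), so the name ends in -oic acid.
Number the chain so that the carboxylic acid carbon is C-1 by definition.
This places a methyl group at C-4.
Putting it together: 4-methylnonanoic acid.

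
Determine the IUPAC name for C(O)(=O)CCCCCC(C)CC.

The longest chain bearing the –COOH group is 9 carbons long (nonane).
The highest-priority functional group is a carboxylic acid (terminal –COOH), so the name ends in -oic acid.
Choose the numbering such that the carboxylic acid carbon is C-1 by definition.
This places a methyl group at C-7.
The name is 7-methylnonanoic acid.

7-methylnonanoic acid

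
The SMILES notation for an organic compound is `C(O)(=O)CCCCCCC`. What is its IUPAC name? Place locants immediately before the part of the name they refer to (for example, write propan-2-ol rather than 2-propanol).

octanoic acid

Counting along the main chain through the –COOH group gives 8 carbons: the parent is octane.
The principal characteristic group is a carboxylic acid (terminal –COOH), named with the suffix -oic acid.
Choose the numbering such that the carboxylic acid carbon is C-1 by definition.
Putting it together: octanoic acid.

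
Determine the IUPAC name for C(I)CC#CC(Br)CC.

5-bromo-1-iodohept-3-yne

The longest carbon chain that includes the multiple bond has 7 carbons, so the parent hydride is heptane.
A C≡C triple bond in the chain gives the infix -yne-.
Number the chain so that numbering from this end puts the triple bond at C-3 rather than C-4.
This places the triple bond between C-3 and C-4; a bromo group at C-5; an iodo group at C-1.
The substituents are ordered alphabetically, ignoring any di-/tri- multipliers.
Assembling the pieces gives 5-bromo-1-iodohept-3-yne.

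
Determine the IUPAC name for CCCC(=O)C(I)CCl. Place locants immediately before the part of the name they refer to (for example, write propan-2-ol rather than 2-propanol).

1-chloro-2-iodohexan-3-one

The longest carbon chain that includes the carbonyl has 6 carbons, so the parent hydride is hexane.
The highest-priority functional group is a ketone (C=O on an internal carbon), so the name ends in -one.
The numbering direction is chosen so that numbering from this end puts the carbonyl group at C-3 rather than C-4.
This places the carbonyl at C-3; a chloro group at C-1; an iodo group at C-2.
The substituents are ordered alphabetically, ignoring any di-/tri- multipliers.
Putting it together: 1-chloro-2-iodohexan-3-one.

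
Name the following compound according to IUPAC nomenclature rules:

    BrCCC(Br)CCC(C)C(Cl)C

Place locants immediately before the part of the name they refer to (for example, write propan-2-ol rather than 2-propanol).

The longest continuous carbon chain has 8 atoms, so the parent hydride is octane.
Number the chain so that the substituent locant set {1,3,6,7} is lower than {2,3,6,8} at the first point of difference.
With this numbering: bromo groups at C-1 and C-3; a chloro group at C-7; a methyl group at C-6.
Prefixes are listed alphabetically: bromo, chloro, methyl.
The name is 1,3-dibromo-7-chloro-6-methyloctane.

1,3-dibromo-7-chloro-6-methyloctane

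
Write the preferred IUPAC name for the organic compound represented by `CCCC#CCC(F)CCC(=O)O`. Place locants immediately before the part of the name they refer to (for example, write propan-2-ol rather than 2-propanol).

4-fluorodec-6-ynoic acid

Counting along the main chain through the –COOH group and the multiple bond gives 10 carbons: the parent is decane.
The highest-priority functional group is a carboxylic acid (terminal –COOH), so the name ends in -oic acid.
A C≡C triple bond in the chain gives the infix -yne-.
Choose the numbering such that the carboxylic acid carbon is C-1 by definition.
This places the triple bond between C-6 and C-7; a fluoro group at C-4.
Putting it together: 4-fluorodec-6-ynoic acid.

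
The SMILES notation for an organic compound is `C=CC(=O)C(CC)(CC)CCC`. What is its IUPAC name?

4,4-diethylhept-1-en-3-one

The longest carbon chain that includes the carbonyl and the multiple bond has 7 carbons, so the parent hydride is heptane.
The highest-priority functional group is a ketone (C=O on an internal carbon), so the name ends in -one.
There is one C=C double bond, indicated by the ending -ene.
The numbering direction is chosen so that numbering from this end puts the carbonyl group at C-3 rather than C-5.
With this numbering: the carbonyl at C-3; the double bond between C-1 and C-2; two ethyl groups at C-4.
Putting it together: 4,4-diethylhept-1-en-3-one.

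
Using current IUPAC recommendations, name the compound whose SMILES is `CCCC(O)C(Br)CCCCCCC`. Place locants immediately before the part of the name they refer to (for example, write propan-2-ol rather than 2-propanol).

5-bromododecan-4-ol

The longest carbon chain that includes the –OH group has 12 carbons, so the parent hydride is dodecane.
The highest-priority functional group is an alcohol (–OH), so the name ends in -ol.
Choose the numbering such that numbering from this end puts the hydroxyl group at C-4 rather than C-9.
With this numbering: the hydroxyl at C-4; a bromo group at C-5.
The name is 5-bromododecan-4-ol.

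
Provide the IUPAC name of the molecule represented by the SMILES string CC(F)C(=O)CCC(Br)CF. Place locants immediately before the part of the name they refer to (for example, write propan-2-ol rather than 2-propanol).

The longest carbon chain that includes the carbonyl has 7 carbons, so the parent hydride is heptane.
The principal characteristic group is a ketone (C=O on an internal carbon), named with the suffix -one.
The numbering direction is chosen so that numbering from this end puts the carbonyl group at C-3 rather than C-5.
This places the carbonyl at C-3; a bromo group at C-6; fluoro groups at C-2 and C-7.
The substituents are ordered alphabetically, ignoring any di-/tri- multipliers.
The name is 6-bromo-2,7-difluoroheptan-3-one.

6-bromo-2,7-difluoroheptan-3-one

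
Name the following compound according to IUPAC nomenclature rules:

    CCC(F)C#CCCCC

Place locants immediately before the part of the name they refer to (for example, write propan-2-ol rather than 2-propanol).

The longest carbon chain that includes the multiple bond has 9 carbons, so the parent hydride is nonane.
The chain contains a C≡C triple bond, so the unsaturation ending is -yne.
The numbering direction is chosen so that numbering from this end puts the triple bond at C-4 rather than C-5.
With this numbering: the triple bond between C-4 and C-5; a fluoro group at C-3.
The name is 3-fluoronon-4-yne.

3-fluoronon-4-yne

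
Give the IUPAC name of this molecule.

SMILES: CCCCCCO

The longest chain bearing the –OH group is 6 carbons long (hexane).
The highest-priority functional group is an alcohol (–OH), so the name ends in -ol.
The numbering direction is chosen so that numbering from this end puts the hydroxyl group at C-1 rather than C-6.
This places the hydroxyl at C-1.
The name is hexan-1-ol.

hexan-1-ol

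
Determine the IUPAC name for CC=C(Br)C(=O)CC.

The longest carbon chain that includes the carbonyl and the multiple bond has 6 carbons, so the parent hydride is hexane.
The highest-priority functional group is a ketone (C=O on an internal carbon), so the name ends in -one.
The chain contains a C=C double bond, so the unsaturation ending is -ene.
Number the chain so that numbering from this end puts the carbonyl group at C-3 rather than C-4.
With this numbering: the carbonyl at C-3; the double bond between C-4 and C-5; a bromo group at C-4.
Assembling the pieces gives 4-bromohex-4-en-3-one.

4-bromohex-4-en-3-one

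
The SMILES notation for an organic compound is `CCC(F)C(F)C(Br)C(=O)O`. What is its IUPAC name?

Counting along the main chain through the –COOH group gives 6 carbons: the parent is hexane.
The highest-priority functional group is a carboxylic acid (terminal –COOH), so the name ends in -oic acid.
The numbering direction is chosen so that the carboxylic acid carbon is C-1 by definition.
That gives a bromo group at C-2; fluoro groups at C-3 and C-4.
The substituents are ordered alphabetically, ignoring any di-/tri- multipliers.
Assembling the pieces gives 2-bromo-3,4-difluorohexanoic acid.

2-bromo-3,4-difluorohexanoic acid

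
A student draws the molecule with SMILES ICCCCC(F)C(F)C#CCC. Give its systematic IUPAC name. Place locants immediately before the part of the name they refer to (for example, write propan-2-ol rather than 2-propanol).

Counting along the main chain through the multiple bond gives 10 carbons: the parent is decane.
There is one C≡C triple bond, indicated by the ending -yne.
Choose the numbering such that numbering from this end puts the triple bond at C-3 rather than C-7.
This places the triple bond between C-3 and C-4; fluoro groups at C-5 and C-6; an iodo group at C-10.
The substituents are ordered alphabetically, ignoring any di-/tri- multipliers.
Assembling the pieces gives 5,6-difluoro-10-iododec-3-yne.

5,6-difluoro-10-iododec-3-yne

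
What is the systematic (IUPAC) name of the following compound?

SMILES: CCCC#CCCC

oct-4-yne

The longest carbon chain that includes the multiple bond has 8 carbons, so the parent hydride is octane.
There is one C≡C triple bond, indicated by the ending -yne.
The molecule is symmetric, so either numbering direction gives the same locants.
With this numbering: the triple bond between C-4 and C-5.
The name is oct-4-yne.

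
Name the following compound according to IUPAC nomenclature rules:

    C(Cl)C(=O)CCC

Counting along the main chain through the carbonyl gives 5 carbons: the parent is pentane.
A ketone (C=O on an internal carbon) is the principal characteristic group, giving the suffix -one.
Choose the numbering such that numbering from this end puts the carbonyl group at C-2 rather than C-4.
That gives the carbonyl at C-2; a chloro group at C-1.
The name is 1-chloropentan-2-one.

1-chloropentan-2-one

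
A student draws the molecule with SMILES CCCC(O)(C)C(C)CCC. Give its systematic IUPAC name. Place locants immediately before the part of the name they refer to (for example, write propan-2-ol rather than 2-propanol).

4,5-dimethyloctan-4-ol

Counting along the main chain through the –OH group gives 8 carbons: the parent is octane.
An alcohol (–OH) is the principal characteristic group, giving the suffix -ol.
Number the chain so that numbering from this end puts the hydroxyl group at C-4 rather than C-5.
This places the hydroxyl at C-4; methyl groups at C-4 and C-5.
Assembling the pieces gives 4,5-dimethyloctan-4-ol.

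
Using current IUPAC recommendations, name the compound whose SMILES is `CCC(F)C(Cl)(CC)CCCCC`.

The parent chain contains 9 carbons (nonane).
Choose the numbering such that the substituent locant set {3,4,4} is lower than {6,6,7} at the first point of difference.
This places a chloro group at C-4; an ethyl group at C-4; a fluoro group at C-3.
Substituent prefixes are cited in alphabetical order (multiplying prefixes like di-/tri- are ignored for ordering).
Putting it together: 4-chloro-4-ethyl-3-fluorononane.

4-chloro-4-ethyl-3-fluorononane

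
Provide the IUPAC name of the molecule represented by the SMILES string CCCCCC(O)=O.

The longest carbon chain that includes the –COOH group has 6 carbons, so the parent hydride is hexane.
The principal characteristic group is a carboxylic acid (terminal –COOH), named with the suffix -oic acid.
Number the chain so that the carboxylic acid carbon is C-1 by definition.
The name is hexanoic acid.

hexanoic acid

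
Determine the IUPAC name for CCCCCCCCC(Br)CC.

The longest continuous carbon chain has 11 atoms, so the parent hydride is undecane.
The numbering direction is chosen so that the substituent locant set {3} is lower than {9} at the first point of difference.
This places a bromo group at C-3.
Putting it together: 3-bromoundecane.

3-bromoundecane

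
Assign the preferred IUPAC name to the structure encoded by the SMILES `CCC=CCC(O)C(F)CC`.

3-fluoronon-6-en-4-ol

The longest chain bearing the –OH group and the multiple bond is 9 carbons long (nonane).
The highest-priority functional group is an alcohol (–OH), so the name ends in -ol.
There is one C=C double bond, indicated by the ending -ene.
Choose the numbering such that numbering from this end puts the hydroxyl group at C-4 rather than C-6.
With this numbering: the hydroxyl at C-4; the double bond between C-6 and C-7; a fluoro group at C-3.
Putting it together: 3-fluoronon-6-en-4-ol.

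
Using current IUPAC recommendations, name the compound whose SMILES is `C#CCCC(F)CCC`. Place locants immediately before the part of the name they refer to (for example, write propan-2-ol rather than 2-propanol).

The longest carbon chain that includes the multiple bond has 8 carbons, so the parent hydride is octane.
A C≡C triple bond in the chain gives the infix -yne-.
Number the chain so that numbering from this end puts the triple bond at C-1 rather than C-7.
With this numbering: the triple bond between C-1 and C-2; a fluoro group at C-5.
Putting it together: 5-fluorooct-1-yne.

5-fluorooct-1-yne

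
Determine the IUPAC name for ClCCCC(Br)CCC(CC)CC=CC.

8-bromo-11-chloro-5-ethylundec-2-ene

Counting along the main chain through the multiple bond gives 11 carbons: the parent is undecane.
A C=C double bond in the chain gives the infix -ene-.
Number the chain so that numbering from this end puts the double bond at C-2 rather than C-9.
This places the double bond between C-2 and C-3; a bromo group at C-8; a chloro group at C-11; an ethyl group at C-5.
Prefixes are listed alphabetically: bromo, chloro, ethyl.
Putting it together: 8-bromo-11-chloro-5-ethylundec-2-ene.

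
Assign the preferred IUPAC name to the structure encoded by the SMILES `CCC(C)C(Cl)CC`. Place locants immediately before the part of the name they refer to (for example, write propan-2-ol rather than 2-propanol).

The longest continuous carbon chain has 6 atoms, so the parent hydride is hexane.
The numbering direction is chosen so that the locant sets are identical either way, so the alphabetically earlier chloro substituent takes the lower locant (3 rather than 4).
With this numbering: a chloro group at C-3; a methyl group at C-4.
The substituents are ordered alphabetically, ignoring any di-/tri- multipliers.
The name is 3-chloro-4-methylhexane.

3-chloro-4-methylhexane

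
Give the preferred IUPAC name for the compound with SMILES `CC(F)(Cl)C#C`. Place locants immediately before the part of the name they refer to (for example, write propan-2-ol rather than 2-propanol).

3-chloro-3-fluorobut-1-yne

The longest chain bearing the multiple bond is 4 carbons long (butane).
The chain contains a C≡C triple bond, so the unsaturation ending is -yne.
Choose the numbering such that numbering from this end puts the triple bond at C-1 rather than C-3.
With this numbering: the triple bond between C-1 and C-2; a chloro group at C-3; a fluoro group at C-3.
Prefixes are listed alphabetically: chloro, fluoro.
Assembling the pieces gives 3-chloro-3-fluorobut-1-yne.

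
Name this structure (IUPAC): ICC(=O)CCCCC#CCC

1-iododec-7-yn-2-one

The longest carbon chain that includes the carbonyl and the multiple bond has 10 carbons, so the parent hydride is decane.
The principal characteristic group is a ketone (C=O on an internal carbon), named with the suffix -one.
There is one C≡C triple bond, indicated by the ending -yne.
The numbering direction is chosen so that numbering from this end puts the carbonyl group at C-2 rather than C-9.
That gives the carbonyl at C-2; the triple bond between C-7 and C-8; an iodo group at C-1.
Putting it together: 1-iododec-7-yn-2-one.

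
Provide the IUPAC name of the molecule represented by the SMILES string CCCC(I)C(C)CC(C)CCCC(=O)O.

Counting along the main chain through the –COOH group gives 11 carbons: the parent is undecane.
A carboxylic acid (terminal –COOH) is the principal characteristic group, giving the suffix -oic acid.
Number the chain so that the carboxylic acid carbon is C-1 by definition.
With this numbering: an iodo group at C-8; methyl groups at C-5 and C-7.
Substituent prefixes are cited in alphabetical order (multiplying prefixes like di-/tri- are ignored for ordering).
The name is 8-iodo-5,7-dimethylundecanoic acid.

8-iodo-5,7-dimethylundecanoic acid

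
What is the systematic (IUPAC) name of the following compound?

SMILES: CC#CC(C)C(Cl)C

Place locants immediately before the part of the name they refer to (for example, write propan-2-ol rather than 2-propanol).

5-chloro-4-methylhex-2-yne

Counting along the main chain through the multiple bond gives 6 carbons: the parent is hexane.
The chain contains a C≡C triple bond, so the unsaturation ending is -yne.
The numbering direction is chosen so that numbering from this end puts the triple bond at C-2 rather than C-4.
That gives the triple bond between C-2 and C-3; a chloro group at C-5; a methyl group at C-4.
The substituents are ordered alphabetically, ignoring any di-/tri- multipliers.
Putting it together: 5-chloro-4-methylhex-2-yne.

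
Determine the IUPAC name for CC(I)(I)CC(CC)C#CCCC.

The longest chain bearing the multiple bond is 9 carbons long (nonane).
There is one C≡C triple bond, indicated by the ending -yne.
Number the chain so that numbering from this end puts the triple bond at C-4 rather than C-5.
That gives the triple bond between C-4 and C-5; an ethyl group at C-6; two iodo groups at C-8.
Substituent prefixes are cited in alphabetical order (multiplying prefixes like di-/tri- are ignored for ordering).
Putting it together: 6-ethyl-8,8-diiodonon-4-yne.

6-ethyl-8,8-diiodonon-4-yne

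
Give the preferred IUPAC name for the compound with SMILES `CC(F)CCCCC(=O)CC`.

8-fluorononan-3-one

Counting along the main chain through the carbonyl gives 9 carbons: the parent is nonane.
The highest-priority functional group is a ketone (C=O on an internal carbon), so the name ends in -one.
Choose the numbering such that numbering from this end puts the carbonyl group at C-3 rather than C-7.
This places the carbonyl at C-3; a fluoro group at C-8.
Assembling the pieces gives 8-fluorononan-3-one.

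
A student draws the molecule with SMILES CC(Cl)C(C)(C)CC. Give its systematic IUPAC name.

The longest carbon chain is 5 atoms: the parent is pentane.
Number the chain so that the substituent locant set {2,3,3} is lower than {3,3,4} at the first point of difference.
That gives a chloro group at C-2; two methyl groups at C-3.
The substituents are ordered alphabetically, ignoring any di-/tri- multipliers.
Assembling the pieces gives 2-chloro-3,3-dimethylpentane.

2-chloro-3,3-dimethylpentane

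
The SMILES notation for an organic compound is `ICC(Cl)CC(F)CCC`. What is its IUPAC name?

2-chloro-4-fluoro-1-iodoheptane

The longest continuous carbon chain has 7 atoms, so the parent hydride is heptane.
Number the chain so that the substituent locant set {1,2,4} is lower than {4,6,7} at the first point of difference.
This places a chloro group at C-2; a fluoro group at C-4; an iodo group at C-1.
The substituents are ordered alphabetically, ignoring any di-/tri- multipliers.
The name is 2-chloro-4-fluoro-1-iodoheptane.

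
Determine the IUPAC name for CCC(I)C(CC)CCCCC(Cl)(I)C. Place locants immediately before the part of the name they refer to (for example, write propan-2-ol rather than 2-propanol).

The parent chain contains 10 carbons (decane).
Number the chain so that the substituent locant set {2,2,7,8} is lower than {3,4,9,9} at the first point of difference.
This places a chloro group at C-2; an ethyl group at C-7; iodo groups at C-2 and C-8.
Substituent prefixes are cited in alphabetical order (multiplying prefixes like di-/tri- are ignored for ordering).
Putting it together: 2-chloro-7-ethyl-2,8-diiododecane.

2-chloro-7-ethyl-2,8-diiododecane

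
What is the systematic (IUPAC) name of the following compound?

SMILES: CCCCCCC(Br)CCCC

The parent chain contains 11 carbons (undecane).
The numbering direction is chosen so that the substituent locant set {5} is lower than {7} at the first point of difference.
This places a bromo group at C-5.
The name is 5-bromoundecane.

5-bromoundecane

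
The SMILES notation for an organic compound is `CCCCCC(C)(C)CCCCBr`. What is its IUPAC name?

1-bromo-5,5-dimethyldecane

The longest continuous carbon chain has 10 atoms, so the parent hydride is decane.
The numbering direction is chosen so that the substituent locant set {1,5,5} is lower than {6,6,10} at the first point of difference.
This places a bromo group at C-1; two methyl groups at C-5.
Substituent prefixes are cited in alphabetical order (multiplying prefixes like di-/tri- are ignored for ordering).
The name is 1-bromo-5,5-dimethyldecane.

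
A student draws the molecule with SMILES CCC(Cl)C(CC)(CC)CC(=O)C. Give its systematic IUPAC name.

Counting along the main chain through the carbonyl gives 7 carbons: the parent is heptane.
The highest-priority functional group is a ketone (C=O on an internal carbon), so the name ends in -one.
Number the chain so that numbering from this end puts the carbonyl group at C-2 rather than C-6.
This places the carbonyl at C-2; a chloro group at C-5; two ethyl groups at C-4.
The substituents are ordered alphabetically, ignoring any di-/tri- multipliers.
Putting it together: 5-chloro-4,4-diethylheptan-2-one.

5-chloro-4,4-diethylheptan-2-one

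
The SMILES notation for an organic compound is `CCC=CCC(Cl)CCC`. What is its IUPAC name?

6-chloronon-3-ene

The longest chain bearing the multiple bond is 9 carbons long (nonane).
There is one C=C double bond, indicated by the ending -ene.
Number the chain so that numbering from this end puts the double bond at C-3 rather than C-6.
That gives the double bond between C-3 and C-4; a chloro group at C-6.
The name is 6-chloronon-3-ene.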